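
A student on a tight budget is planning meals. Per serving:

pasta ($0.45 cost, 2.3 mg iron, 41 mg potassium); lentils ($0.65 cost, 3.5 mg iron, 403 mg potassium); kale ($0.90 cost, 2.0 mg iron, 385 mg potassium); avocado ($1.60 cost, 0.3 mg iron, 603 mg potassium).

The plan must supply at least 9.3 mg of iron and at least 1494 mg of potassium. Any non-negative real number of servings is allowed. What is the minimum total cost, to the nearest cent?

For a min-cost LP with two ≥-constraints, a basic feasible solution has at most two positive variables.
pasta only: max(9.3/2.3, 1494/41) = 36.44 servings → $16.40.
lentils only: max(9.3/3.5, 1494/403) = 3.707 servings → $2.41.
kale only: max(9.3/2.0, 1494/385) = 4.65 servings → $4.18.
avocado only: max(9.3/0.3, 1494/603) = 31 servings → $49.60.
pasta + lentils: the both-tight solution has a negative serving — not a feasible corner.
pasta + kale with both tight: 0.7374 servings and 3.802 servings → $3.75.
pasta + avocado with both tight: 3.754 servings and 2.222 servings → $5.24.
lentils + kale with both tight: 1.094 servings and 2.735 servings → $3.17.
lentils + avocado with both tight: 2.593 servings and 0.7444 servings → $2.88.
kale + avocado: intersection lies outside the first quadrant.
Cheapest feasible corner: $2.41.

$2.41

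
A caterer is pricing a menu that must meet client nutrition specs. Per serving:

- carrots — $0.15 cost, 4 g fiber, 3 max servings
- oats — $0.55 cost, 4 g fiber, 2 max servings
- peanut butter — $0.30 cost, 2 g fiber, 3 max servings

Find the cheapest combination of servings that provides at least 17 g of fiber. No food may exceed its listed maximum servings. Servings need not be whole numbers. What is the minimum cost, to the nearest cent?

Cost per g of fiber: carrots $0.0375, oats $0.1375, peanut butter $0.1500.
Take 3 servings of carrots: +12.0 g fiber for $0.45 (total $0.45, still need 5.0 g).
Take 1.25 servings of oats: +5.0 g fiber for $0.69 (total $1.14, still need 0.0 g).
Greedy by cheapest-per-g is optimal for a single linear constraint, so the minimum cost is $1.14.

$1.14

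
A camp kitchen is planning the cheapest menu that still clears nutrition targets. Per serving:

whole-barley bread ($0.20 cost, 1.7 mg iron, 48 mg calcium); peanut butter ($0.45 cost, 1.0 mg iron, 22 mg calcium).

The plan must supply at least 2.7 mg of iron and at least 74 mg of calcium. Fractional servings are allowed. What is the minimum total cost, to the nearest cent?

Two binding constraints pin down two serving amounts, so the optimal mix uses at most two foods. The candidates are each food alone (scaled to the tighter of iron/calcium) and each pair with both constraints tight.
whole-barley bread only: max(2.7/1.7, 74/48) = 1.588 servings → $0.32.
peanut butter only: max(2.7/1.0, 74/22) = 3.364 servings → $1.51.
whole-barley bread + peanut butter with both tight: 1.377 servings and 0.3585 servings → $0.44.
So the least-cost plan costs $0.32.

$0.32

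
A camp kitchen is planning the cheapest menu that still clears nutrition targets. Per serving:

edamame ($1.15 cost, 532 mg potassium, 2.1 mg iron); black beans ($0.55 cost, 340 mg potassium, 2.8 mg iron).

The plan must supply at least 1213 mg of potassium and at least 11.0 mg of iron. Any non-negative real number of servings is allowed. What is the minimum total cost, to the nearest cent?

With two linear requirements the optimum uses one or two foods; enumerate the corners.
edamame only: max(1213/532, 11.0/2.1) = 5.238 servings → $6.02.
black beans only: max(1213/340, 11.0/2.8) = 3.929 servings → $2.16.
edamame + black beans: the both-tight solution has a negative serving — not a feasible corner.
So the least-cost plan costs $2.16.

$2.16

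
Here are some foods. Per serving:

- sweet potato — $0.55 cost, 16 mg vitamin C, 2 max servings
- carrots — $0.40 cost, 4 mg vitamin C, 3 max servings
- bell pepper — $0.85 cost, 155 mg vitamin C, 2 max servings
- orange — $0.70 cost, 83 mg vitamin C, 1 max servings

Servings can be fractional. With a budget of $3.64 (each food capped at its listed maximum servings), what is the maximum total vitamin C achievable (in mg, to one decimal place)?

Vitamin C per dollar: bell pepper 182.4, orange 118.6, sweet potato 29.09, carrots 10.
Take 2 servings of bell pepper: spends $1.70, +310.0 mg vitamin C (running total 310.0 mg).
Take 1 serving of orange: spends $0.70, +83.0 mg vitamin C (running total 393.0 mg).
Take 2 servings of sweet potato: spends $1.10, +32.0 mg vitamin C (running total 425.0 mg).
Take 0.35 servings of carrots: spends $0.14, +1.4 mg vitamin C (running total 426.4 mg).
Filling greedily by vitamin C-per-dollar is optimal for one linear limit, giving 426.4 mg.

426.4 mg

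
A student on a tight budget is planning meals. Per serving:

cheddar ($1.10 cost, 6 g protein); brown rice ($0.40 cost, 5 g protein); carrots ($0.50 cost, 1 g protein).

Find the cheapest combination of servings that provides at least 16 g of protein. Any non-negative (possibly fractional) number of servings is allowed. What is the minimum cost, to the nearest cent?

$1.28

Cost per g of protein: brown rice $0.0800, cheddar $0.1833, carrots $0.5000.
With no serving limits, use only brown rice: 16 g / 5 g = 3.2 servings × $0.40 = $1.28.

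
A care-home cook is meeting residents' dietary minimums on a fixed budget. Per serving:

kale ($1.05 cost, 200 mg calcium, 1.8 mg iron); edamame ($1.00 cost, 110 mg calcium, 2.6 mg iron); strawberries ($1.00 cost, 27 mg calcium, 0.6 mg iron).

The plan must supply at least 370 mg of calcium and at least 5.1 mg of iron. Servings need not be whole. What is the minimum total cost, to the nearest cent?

For a min-cost LP with two ≥-constraints, a basic feasible solution has at most two positive variables.
kale only: max(370/200, 5.1/1.8) = 2.833 servings → $2.98.
edamame only: max(370/110, 5.1/2.6) = 3.364 servings → $3.36.
strawberries only: max(370/27, 5.1/0.6) = 13.7 servings → $13.70.
kale + edamame with both tight: 1.245 servings and 1.099 servings → $2.41.
kale + strawberries with both tight: 1.181 servings and 4.958 servings → $6.20.
edamame + strawberries with both targets exact would need a negative amount; discard.
The minimum over all feasible corners is $2.41.

$2.41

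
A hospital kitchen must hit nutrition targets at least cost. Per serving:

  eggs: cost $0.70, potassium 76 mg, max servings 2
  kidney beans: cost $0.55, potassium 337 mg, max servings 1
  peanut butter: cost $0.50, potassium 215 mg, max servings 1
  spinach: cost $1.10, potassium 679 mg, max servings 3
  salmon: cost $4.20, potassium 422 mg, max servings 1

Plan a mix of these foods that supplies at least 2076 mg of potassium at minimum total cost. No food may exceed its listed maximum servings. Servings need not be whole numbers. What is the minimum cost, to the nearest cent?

$3.36

Cost per mg of potassium: spinach $0.0016, kidney beans $0.0016, peanut butter $0.0023, eggs $0.0092, salmon $0.0100.
Take 3 servings of spinach: +2037.0 mg potassium for $3.30 (total $3.30, still need 39.0 mg).
Take 0.1157 servings of kidney beans: +39.0 mg potassium for $0.06 (total $3.36, still need 0.0 mg).
Filling from the cheapest source first is optimal under one linear minimum: $3.36.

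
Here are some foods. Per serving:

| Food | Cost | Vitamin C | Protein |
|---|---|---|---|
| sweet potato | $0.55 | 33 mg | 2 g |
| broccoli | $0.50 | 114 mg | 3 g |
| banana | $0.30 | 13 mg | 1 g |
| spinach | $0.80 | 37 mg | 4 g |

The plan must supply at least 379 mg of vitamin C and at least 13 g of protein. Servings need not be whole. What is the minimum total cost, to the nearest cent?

$2.17

The cheapest plan sits at a corner of the feasible region — with two constraints it uses at most two foods.
sweet potato only: max(379/33, 13/2) = 11.48 servings → $6.32.
broccoli only: max(379/114, 13/3) = 4.333 servings → $2.17.
banana only: max(379/13, 13/1) = 29.15 servings → $8.75.
spinach only: max(379/37, 13/4) = 10.24 servings → $8.19.
sweet potato + broccoli with both tight: 2.674 servings and 2.55 servings → $2.75.
sweet potato + banana: intersection lies outside the first quadrant.
sweet potato + spinach: intersection lies outside the first quadrant.
broccoli + banana with both tight: 2.8 servings and 4.6 servings → $2.78.
broccoli + spinach with both tight: 3 servings and 1 serving → $2.30.
banana + spinach: the both-tight solution has a negative serving — not a feasible corner.
Cheapest feasible corner: $2.17.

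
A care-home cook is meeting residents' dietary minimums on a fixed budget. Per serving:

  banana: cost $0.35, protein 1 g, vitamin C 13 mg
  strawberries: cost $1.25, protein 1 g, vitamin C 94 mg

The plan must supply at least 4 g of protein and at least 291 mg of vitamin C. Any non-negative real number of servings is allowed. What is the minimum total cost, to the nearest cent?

$4.06

Minimising a linear cost over {protein ≥ 4, vitamin C ≥ 291, servings ≥ 0} — the optimum is at a vertex, using one or two foods.
banana only: max(4/1, 291/13) = 22.38 servings → $7.83.
strawberries only: max(4/1, 291/94) = 4 servings → $5.00.
banana + strawberries with both tight: 1.049 servings and 2.951 servings → $4.06.
Cheapest feasible corner: $4.06.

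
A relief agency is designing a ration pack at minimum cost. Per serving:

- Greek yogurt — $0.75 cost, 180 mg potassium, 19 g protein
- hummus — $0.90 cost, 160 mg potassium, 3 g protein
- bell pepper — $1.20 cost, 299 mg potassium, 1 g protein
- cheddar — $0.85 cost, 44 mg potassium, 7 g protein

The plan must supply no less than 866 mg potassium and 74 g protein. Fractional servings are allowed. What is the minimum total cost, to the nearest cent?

$3.58

Check every corner: each single food scaled to meet both minima, and each pair solved so both constraints bind.
Greek yogurt only: max(866/180, 74/19) = 4.811 servings → $3.61.
hummus only: max(866/160, 74/3) = 24.67 servings → $22.20.
bell pepper only: max(866/299, 74/1) = 74 servings → $88.80.
cheddar only: max(866/44, 74/7) = 19.68 servings → $16.73.
Greek yogurt + hummus with both tight: 3.697 servings and 1.254 servings → $3.90.
Greek yogurt + bell pepper with both tight: 3.865 servings and 0.5697 servings → $3.58.
Greek yogurt + cheddar with both targets exact would need a negative amount; discard.
hummus + bell pepper: intersection lies outside the first quadrant.
hummus + cheddar with both tight: 2.84 servings and 9.354 servings → $10.51.
bell pepper + cheddar with both tight: 1.369 servings and 10.38 servings → $10.46.
So the least-cost plan costs $3.58.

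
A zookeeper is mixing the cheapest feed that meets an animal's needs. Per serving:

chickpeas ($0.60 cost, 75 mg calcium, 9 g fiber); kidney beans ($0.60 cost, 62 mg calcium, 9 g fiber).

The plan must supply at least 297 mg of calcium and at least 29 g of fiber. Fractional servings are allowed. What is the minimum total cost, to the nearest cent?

$2.38

Compare the cost at each extreme point of the feasible region.
chickpeas only: max(297/75, 29/9) = 3.96 servings → $2.38.
kidney beans only: max(297/62, 29/9) = 4.79 servings → $2.87.
chickpeas + kidney beans: the both-tight solution has a negative serving — not a feasible corner.
The minimum over all feasible corners is $2.38.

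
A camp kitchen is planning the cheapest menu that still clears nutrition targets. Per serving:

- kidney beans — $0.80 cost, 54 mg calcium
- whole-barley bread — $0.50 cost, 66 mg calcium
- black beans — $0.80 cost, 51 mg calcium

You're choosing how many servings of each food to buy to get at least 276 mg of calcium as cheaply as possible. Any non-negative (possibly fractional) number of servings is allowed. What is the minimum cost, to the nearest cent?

$2.09

Cost per mg of calcium: whole-barley bread $0.0076, kidney beans $0.0148, black beans $0.0157.
With no serving limits, use only whole-barley bread: 276 mg / 66 mg = 4.182 servings × $0.50 = $2.09.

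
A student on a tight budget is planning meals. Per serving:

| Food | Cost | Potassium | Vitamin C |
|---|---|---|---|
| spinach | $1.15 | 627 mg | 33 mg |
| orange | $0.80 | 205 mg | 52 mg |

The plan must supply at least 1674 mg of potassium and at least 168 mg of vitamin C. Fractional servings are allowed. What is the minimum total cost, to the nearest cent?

$3.89

A basic optimal solution has at most two foods positive. Try each food alone and each pair with both targets met exactly.
spinach only: max(1674/627, 168/33) = 5.091 servings → $5.85.
orange only: max(1674/205, 168/52) = 8.166 servings → $6.53.
spinach + orange with both tight: 2.036 servings and 1.939 servings → $3.89.
So the least-cost plan costs $3.89.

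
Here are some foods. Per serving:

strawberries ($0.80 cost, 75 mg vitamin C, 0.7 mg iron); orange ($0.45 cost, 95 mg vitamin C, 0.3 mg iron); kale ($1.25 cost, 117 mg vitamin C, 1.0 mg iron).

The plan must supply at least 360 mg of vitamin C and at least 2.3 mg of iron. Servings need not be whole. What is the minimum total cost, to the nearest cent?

This is a tiny linear program; its minimum lies at a vertex of the feasible set. List the vertices and price them.
strawberries only: max(360/75, 2.3/0.7) = 4.8 servings → $3.84.
orange only: max(360/95, 2.3/0.3) = 7.667 servings → $3.45.
kale only: max(360/117, 2.3/1.0) = 3.077 servings → $3.85.
strawberries + orange with both tight: 2.511 servings and 1.807 servings → $2.82.
strawberries + kale: intersection lies outside the first quadrant.
orange + kale with both tight: 1.518 servings and 1.845 servings → $2.99.
So the least-cost plan costs $2.82.

$2.82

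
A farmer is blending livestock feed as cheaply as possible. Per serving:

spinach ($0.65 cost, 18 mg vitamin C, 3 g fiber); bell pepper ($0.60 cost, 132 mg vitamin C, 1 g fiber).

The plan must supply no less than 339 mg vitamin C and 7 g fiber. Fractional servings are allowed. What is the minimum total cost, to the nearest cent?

$2.42

Compare the cost at each extreme point of the feasible region.
spinach only: max(339/18, 7/3) = 18.83 servings → $12.24.
bell pepper only: max(339/132, 7/1) = 7 servings → $4.20.
spinach + bell pepper with both tight: 1.548 servings and 2.357 servings → $2.42.
Cheapest feasible corner: $2.42.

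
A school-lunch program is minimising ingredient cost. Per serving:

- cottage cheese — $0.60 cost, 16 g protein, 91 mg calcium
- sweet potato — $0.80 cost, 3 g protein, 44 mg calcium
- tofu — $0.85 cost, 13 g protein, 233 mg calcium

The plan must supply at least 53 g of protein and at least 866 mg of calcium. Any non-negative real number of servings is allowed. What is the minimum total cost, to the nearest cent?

cottage cheese only: max(53/16, 866/91) = 9.516 servings → $5.71.
sweet potato only: max(53/3, 866/44) = 19.68 servings → $15.75.
tofu only: max(53/13, 866/233) = 4.077 servings → $3.47.
cottage cheese + sweet potato with both targets exact would need a negative amount; discard.
cottage cheese + tofu with both tight: 0.4287 servings and 3.549 servings → $3.27.
sweet potato + tofu with both tight: 8.591 servings and 2.094 servings → $8.65.
The minimum over all feasible corners is $3.27.

$3.27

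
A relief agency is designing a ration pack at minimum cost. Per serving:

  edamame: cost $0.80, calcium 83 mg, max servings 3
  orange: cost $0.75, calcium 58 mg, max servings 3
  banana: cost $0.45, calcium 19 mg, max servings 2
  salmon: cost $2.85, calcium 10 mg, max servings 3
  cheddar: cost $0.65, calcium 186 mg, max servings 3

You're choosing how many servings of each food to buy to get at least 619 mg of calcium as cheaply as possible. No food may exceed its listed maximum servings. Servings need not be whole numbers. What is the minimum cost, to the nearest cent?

$2.54

Cost per mg of calcium: cheddar $0.0035, edamame $0.0096, orange $0.0129, banana $0.0237, salmon $0.2850.
Take 3 servings of cheddar: +558.0 mg calcium for $1.95 (total $1.95, still need 61.0 mg).
Take 0.7349 servings of edamame: +61.0 mg calcium for $0.59 (total $2.54, still need 0.0 mg).
Filling from the cheapest source first is optimal under one linear minimum: $2.54.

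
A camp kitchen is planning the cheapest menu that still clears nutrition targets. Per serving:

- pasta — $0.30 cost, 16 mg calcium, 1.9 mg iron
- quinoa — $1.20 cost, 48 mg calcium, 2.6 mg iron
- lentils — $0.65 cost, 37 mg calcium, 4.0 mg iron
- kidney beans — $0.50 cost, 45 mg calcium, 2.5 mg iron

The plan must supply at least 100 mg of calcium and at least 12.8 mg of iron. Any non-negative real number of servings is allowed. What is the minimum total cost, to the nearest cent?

$2.02

A basic optimal solution has at most two foods positive. Try each food alone and each pair with both targets met exactly.
pasta only: max(100/16, 12.8/1.9) = 6.737 servings → $2.02.
quinoa only: max(100/48, 12.8/2.6) = 4.923 servings → $5.91.
lentils only: max(100/37, 12.8/4.0) = 3.2 servings → $2.08.
kidney beans only: max(100/45, 12.8/2.5) = 5.12 servings → $2.56.
pasta + quinoa: the both-tight solution has a negative serving — not a feasible corner.
pasta + lentils: the both-tight solution has a negative serving — not a feasible corner.
pasta + kidney beans with both targets exact would need a negative amount; discard.
quinoa + lentils: intersection lies outside the first quadrant.
quinoa + kidney beans: intersection lies outside the first quadrant.
lentils + kidney beans: intersection lies outside the first quadrant.
Cheapest feasible corner: $2.02.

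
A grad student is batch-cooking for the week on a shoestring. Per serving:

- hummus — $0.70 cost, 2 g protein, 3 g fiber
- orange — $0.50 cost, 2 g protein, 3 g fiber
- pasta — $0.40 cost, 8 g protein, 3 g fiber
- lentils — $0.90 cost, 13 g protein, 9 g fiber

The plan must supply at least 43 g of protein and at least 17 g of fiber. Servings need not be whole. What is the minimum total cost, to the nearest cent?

$2.20

For a min-cost LP with two ≥-constraints, a basic feasible solution has at most two positive variables.
hummus only: max(43/2, 17/3) = 21.5 servings → $15.05.
orange only: max(43/2, 17/3) = 21.5 servings → $10.75.
pasta only: max(43/8, 17/3) = 5.667 servings → $2.27.
lentils only: max(43/13, 17/9) = 3.308 servings → $2.98.
hummus + orange (both tight): parallel constraints — no distinct corner.
hummus + pasta with both tight: 0.3889 servings and 5.278 servings → $2.38.
hummus + lentils: intersection lies outside the first quadrant.
orange + pasta with both tight: 0.3889 servings and 5.278 servings → $2.31.
orange + lentils: the both-tight solution has a negative serving — not a feasible corner.
pasta + lentils with both tight: 5.03 servings and 0.2121 servings → $2.20.
So the least-cost plan costs $2.20.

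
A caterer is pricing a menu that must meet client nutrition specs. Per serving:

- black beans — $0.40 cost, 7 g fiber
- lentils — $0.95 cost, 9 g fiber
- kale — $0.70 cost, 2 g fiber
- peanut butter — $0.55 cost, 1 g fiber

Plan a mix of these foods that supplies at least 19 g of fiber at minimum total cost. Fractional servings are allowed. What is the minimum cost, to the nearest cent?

Cost per g of fiber: black beans $0.0571, lentils $0.1056, kale $0.3500, peanut butter $0.5500.
With no serving limits, use only black beans: 19 g / 7 g = 2.714 servings × $0.40 = $1.09.

$1.09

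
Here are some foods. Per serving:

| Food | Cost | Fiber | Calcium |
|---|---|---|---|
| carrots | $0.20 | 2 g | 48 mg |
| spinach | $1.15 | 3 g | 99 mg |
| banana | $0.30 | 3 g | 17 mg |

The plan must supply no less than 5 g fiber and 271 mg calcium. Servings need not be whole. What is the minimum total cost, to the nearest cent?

At the optimum either one food covers both requirements or two foods hit both targets exactly; no other combination can be cheaper.
carrots only: max(5/2, 271/48) = 5.646 servings → $1.13.
spinach only: max(5/3, 271/99) = 2.737 servings → $3.15.
banana only: max(5/3, 271/17) = 15.94 servings → $4.78.
carrots + spinach: intersection lies outside the first quadrant.
carrots + banana: the both-tight solution has a negative serving — not a feasible corner.
spinach + banana: the both-tight solution has a negative serving — not a feasible corner.
Cheapest feasible corner: $1.13.

$1.13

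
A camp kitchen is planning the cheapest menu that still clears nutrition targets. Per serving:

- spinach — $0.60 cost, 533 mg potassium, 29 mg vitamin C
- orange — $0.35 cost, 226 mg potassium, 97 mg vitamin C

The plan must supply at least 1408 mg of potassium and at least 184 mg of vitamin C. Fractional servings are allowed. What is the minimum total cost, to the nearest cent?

$1.71

spinach only: max(1408/533, 184/29) = 6.345 servings → $3.81.
orange only: max(1408/226, 184/97) = 6.23 servings → $2.18.
spinach + orange with both tight: 2.104 servings and 1.268 servings → $1.71.
So the least-cost plan costs $1.71.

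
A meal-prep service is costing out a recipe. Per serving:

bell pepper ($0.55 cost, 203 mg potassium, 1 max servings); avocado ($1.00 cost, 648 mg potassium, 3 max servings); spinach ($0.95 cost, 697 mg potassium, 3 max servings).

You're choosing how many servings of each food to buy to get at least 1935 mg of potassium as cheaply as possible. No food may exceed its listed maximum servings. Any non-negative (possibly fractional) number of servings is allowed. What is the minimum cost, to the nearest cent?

$2.64

Cost per mg of potassium: spinach $0.0014, avocado $0.0015, bell pepper $0.0027.
Take 2.776 servings of spinach: +1935.0 mg potassium for $2.64 (total $2.64, still need 0.0 mg).
Filling from the cheapest source first is optimal under one linear minimum: $2.64.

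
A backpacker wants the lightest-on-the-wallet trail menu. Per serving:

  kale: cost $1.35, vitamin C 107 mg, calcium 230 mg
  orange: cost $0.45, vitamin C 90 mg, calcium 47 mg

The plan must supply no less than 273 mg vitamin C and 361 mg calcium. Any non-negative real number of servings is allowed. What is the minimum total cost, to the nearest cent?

At the optimum either one food covers both requirements or two foods hit both targets exactly; no other combination can be cheaper.
kale only: max(273/107, 361/230) = 2.551 servings → $3.44.
orange only: max(273/90, 361/47) = 7.681 servings → $3.46.
kale + orange with both tight: 1.254 servings and 1.542 servings → $2.39.
So the least-cost plan costs $2.39.

$2.39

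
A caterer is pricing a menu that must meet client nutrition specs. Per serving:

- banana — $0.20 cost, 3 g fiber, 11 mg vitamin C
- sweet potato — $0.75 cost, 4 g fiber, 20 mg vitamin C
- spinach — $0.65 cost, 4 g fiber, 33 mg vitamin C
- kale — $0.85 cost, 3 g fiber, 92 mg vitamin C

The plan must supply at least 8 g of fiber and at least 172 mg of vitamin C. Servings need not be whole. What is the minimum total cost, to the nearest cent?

Compare the cost at each extreme point of the feasible region.
banana only: max(8/3, 172/11) = 15.64 servings → $3.13.
sweet potato only: max(8/4, 172/20) = 8.6 servings → $6.45.
spinach only: max(8/4, 172/33) = 5.212 servings → $3.39.
kale only: max(8/3, 172/92) = 2.667 servings → $2.27.
banana + sweet potato with both targets exact would need a negative amount; discard.
banana + spinach with both targets exact would need a negative amount; discard.
banana + kale with both tight: 0.9053 servings and 1.761 servings → $1.68.
sweet potato + spinach: the both-tight solution has a negative serving — not a feasible corner.
sweet potato + kale with both tight: 0.7143 servings and 1.714 servings → $1.99.
spinach + kale with both tight: 0.8178 servings and 1.576 servings → $1.87.
So the least-cost plan costs $1.68.

$1.68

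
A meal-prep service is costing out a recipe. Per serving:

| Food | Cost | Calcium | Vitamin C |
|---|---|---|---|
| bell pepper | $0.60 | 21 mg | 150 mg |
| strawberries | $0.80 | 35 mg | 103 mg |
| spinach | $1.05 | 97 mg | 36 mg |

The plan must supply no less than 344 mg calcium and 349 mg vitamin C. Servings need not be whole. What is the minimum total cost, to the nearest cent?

The cheapest plan sits at a corner of the feasible region — with two constraints it uses at most two foods.
bell pepper only: max(344/21, 349/150) = 16.38 servings → $9.83.
strawberries only: max(344/35, 349/103) = 9.829 servings → $7.86.
spinach only: max(344/97, 349/36) = 9.694 servings → $10.18.
bell pepper + strawberries: intersection lies outside the first quadrant.
bell pepper + spinach with both tight: 1.556 servings and 3.209 servings → $4.30.
strawberries + spinach with both tight: 2.459 servings and 2.659 servings → $4.76.
Cheapest feasible corner: $4.30.

$4.30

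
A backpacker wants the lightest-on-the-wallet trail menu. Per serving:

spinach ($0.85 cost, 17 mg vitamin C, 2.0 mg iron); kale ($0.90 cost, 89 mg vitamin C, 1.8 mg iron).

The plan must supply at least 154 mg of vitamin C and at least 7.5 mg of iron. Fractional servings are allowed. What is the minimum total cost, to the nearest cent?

Check every corner: each single food scaled to meet both minima, and each pair solved so both constraints bind.
spinach only: max(154/17, 7.5/2.0) = 9.059 servings → $7.70.
kale only: max(154/89, 7.5/1.8) = 4.167 servings → $3.75.
spinach + kale with both tight: 2.648 servings and 1.225 servings → $3.35.
The minimum over all feasible corners is $3.35.

$3.35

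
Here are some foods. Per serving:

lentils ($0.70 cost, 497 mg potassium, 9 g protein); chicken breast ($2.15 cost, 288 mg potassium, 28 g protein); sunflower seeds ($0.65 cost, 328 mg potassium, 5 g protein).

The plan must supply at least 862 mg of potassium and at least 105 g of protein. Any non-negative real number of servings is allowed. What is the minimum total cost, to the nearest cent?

$8.06

This is a tiny linear program; its minimum lies at a vertex of the feasible set. List the vertices and price them.
lentils only: max(862/497, 105/9) = 11.67 servings → $8.17.
chicken breast only: max(862/288, 105/28) = 3.75 servings → $8.06.
sunflower seeds only: max(862/328, 105/5) = 21 servings → $13.65.
lentils + chicken breast: intersection lies outside the first quadrant.
lentils + sunflower seeds: the both-tight solution has a negative serving — not a feasible corner.
chicken breast + sunflower seeds: intersection lies outside the first quadrant.
The minimum over all feasible corners is $8.06.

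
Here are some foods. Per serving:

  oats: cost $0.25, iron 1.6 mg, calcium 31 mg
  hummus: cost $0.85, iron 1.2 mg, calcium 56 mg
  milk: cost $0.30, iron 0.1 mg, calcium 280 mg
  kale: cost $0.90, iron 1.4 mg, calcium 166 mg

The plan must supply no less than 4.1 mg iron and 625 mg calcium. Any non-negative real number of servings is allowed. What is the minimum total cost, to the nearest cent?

$1.20

oats only: max(4.1/1.6, 625/31) = 20.16 servings → $5.04.
hummus only: max(4.1/1.2, 625/56) = 11.16 servings → $9.49.
milk only: max(4.1/0.1, 625/280) = 41 servings → $12.30.
kale only: max(4.1/1.4, 625/166) = 3.765 servings → $3.39.
oats + hummus with both targets exact would need a negative amount; discard.
oats + milk with both tight: 2.44 servings and 1.962 servings → $1.20.
oats + kale with both targets exact would need a negative amount; discard.
hummus + milk with both tight: 3.285 servings and 1.575 servings → $3.27.
hummus + kale: intersection lies outside the first quadrant.
milk + kale with both tight: 0.5178 servings and 2.892 servings → $2.76.
Cheapest feasible corner: $1.20.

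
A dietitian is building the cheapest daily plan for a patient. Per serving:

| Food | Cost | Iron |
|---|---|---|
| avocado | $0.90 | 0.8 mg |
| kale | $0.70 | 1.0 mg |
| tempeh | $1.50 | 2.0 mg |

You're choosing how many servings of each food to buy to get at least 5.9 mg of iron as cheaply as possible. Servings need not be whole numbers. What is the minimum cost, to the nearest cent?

Cost per mg of iron: kale $0.7000, tempeh $0.7500, avocado $1.1250.
With no serving limits, use only kale: 5.9 mg / 1.0 mg = 5.9 servings × $0.70 = $4.13.

$4.13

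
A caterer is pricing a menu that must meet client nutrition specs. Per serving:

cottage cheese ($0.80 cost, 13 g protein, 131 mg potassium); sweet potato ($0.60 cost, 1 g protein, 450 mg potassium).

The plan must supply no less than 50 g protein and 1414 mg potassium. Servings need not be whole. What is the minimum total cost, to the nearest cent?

At the optimum either one food covers both requirements or two foods hit both targets exactly; no other combination can be cheaper.
cottage cheese only: max(50/13, 1414/131) = 10.79 servings → $8.64.
sweet potato only: max(50/1, 1414/450) = 50 servings → $30.00.
cottage cheese + sweet potato with both tight: 3.687 servings and 2.069 servings → $4.19.
So the least-cost plan costs $4.19.

$4.19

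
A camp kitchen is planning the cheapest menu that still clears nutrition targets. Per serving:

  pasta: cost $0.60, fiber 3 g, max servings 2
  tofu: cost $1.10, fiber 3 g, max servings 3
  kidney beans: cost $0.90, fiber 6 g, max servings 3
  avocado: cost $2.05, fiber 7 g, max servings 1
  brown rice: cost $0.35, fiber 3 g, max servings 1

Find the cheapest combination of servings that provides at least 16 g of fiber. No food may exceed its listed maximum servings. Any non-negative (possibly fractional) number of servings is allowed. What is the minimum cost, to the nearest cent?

$2.30

Cost per g of fiber: brown rice $0.1167, kidney beans $0.1500, pasta $0.2000, avocado $0.2929, tofu $0.3667.
Take 1 serving of brown rice: +3.0 g fiber for $0.35 (total $0.35, still need 13.0 g).
Take 2.167 servings of kidney beans: +13.0 g fiber for $1.95 (total $2.30, still need 0.0 g).
Greedy by cheapest-per-g is optimal for a single linear constraint, so the minimum cost is $2.30.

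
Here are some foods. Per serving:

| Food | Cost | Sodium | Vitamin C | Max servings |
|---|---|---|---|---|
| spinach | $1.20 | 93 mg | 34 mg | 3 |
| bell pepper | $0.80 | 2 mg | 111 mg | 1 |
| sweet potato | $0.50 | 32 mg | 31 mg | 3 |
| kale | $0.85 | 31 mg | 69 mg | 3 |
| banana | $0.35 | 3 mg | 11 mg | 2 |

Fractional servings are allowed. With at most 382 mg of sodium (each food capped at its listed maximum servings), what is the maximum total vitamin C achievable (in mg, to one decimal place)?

Vitamin C per mg sodium: bell pepper 55.5, banana 3.667, kale 2.226, sweet potato 0.9688, spinach 0.3656.
Take 1 serving of bell pepper: uses 2 mg sodium, +111.0 mg vitamin C (running total 111.0 mg).
Take 2 servings of banana: uses 6 mg sodium, +22.0 mg vitamin C (running total 133.0 mg).
Take 3 servings of kale: uses 93 mg sodium, +207.0 mg vitamin C (running total 340.0 mg).
Take 3 servings of sweet potato: uses 96 mg sodium, +93.0 mg vitamin C (running total 433.0 mg).
Take 1.989 servings of spinach: uses 185 mg sodium, +67.6 mg vitamin C (running total 500.6 mg).
Filling greedily by vitamin C-per-mg sodium is optimal for one linear limit, giving 500.6 mg.

500.6 mg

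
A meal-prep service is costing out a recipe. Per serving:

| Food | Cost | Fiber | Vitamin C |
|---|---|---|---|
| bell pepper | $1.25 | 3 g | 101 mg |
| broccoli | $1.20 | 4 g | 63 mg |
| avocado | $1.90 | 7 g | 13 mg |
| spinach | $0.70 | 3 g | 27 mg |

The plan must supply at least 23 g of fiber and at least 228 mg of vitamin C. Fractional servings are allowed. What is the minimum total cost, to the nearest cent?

$5.52

Check every corner: each single food scaled to meet both minima, and each pair solved so both constraints bind.
bell pepper only: max(23/3, 228/101) = 7.667 servings → $9.58.
broccoli only: max(23/4, 228/63) = 5.75 servings → $6.90.
avocado only: max(23/7, 228/13) = 17.54 servings → $33.32.
spinach only: max(23/3, 228/27) = 8.444 servings → $5.91.
bell pepper + broccoli with both targets exact would need a negative amount; discard.
bell pepper + avocado with both tight: 1.942 servings and 2.454 servings → $7.09.
bell pepper + spinach with both tight: 0.2838 servings and 7.383 servings → $5.52.
broccoli + avocado with both tight: 3.334 servings and 1.38 servings → $6.62.
broccoli + spinach with both tight: 0.7778 servings and 6.63 servings → $5.57.
avocado + spinach: the both-tight solution has a negative serving — not a feasible corner.
So the least-cost plan costs $5.52.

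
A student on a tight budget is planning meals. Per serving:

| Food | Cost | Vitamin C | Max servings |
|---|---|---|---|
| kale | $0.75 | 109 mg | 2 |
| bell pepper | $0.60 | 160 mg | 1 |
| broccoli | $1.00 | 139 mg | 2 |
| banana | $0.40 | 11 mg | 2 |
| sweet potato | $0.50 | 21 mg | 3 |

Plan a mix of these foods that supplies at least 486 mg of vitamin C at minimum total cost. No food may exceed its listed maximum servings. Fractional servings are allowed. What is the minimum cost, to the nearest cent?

Cost per mg of vitamin C: bell pepper $0.0037, kale $0.0069, broccoli $0.0072, sweet potato $0.0238, banana $0.0364.
Take 1 serving of bell pepper: +160.0 mg vitamin C for $0.60 (total $0.60, still need 326.0 mg).
Take 2 servings of kale: +218.0 mg vitamin C for $1.50 (total $2.10, still need 108.0 mg).
Take 0.777 servings of broccoli: +108.0 mg vitamin C for $0.78 (total $2.88, still need 0.0 mg).
Greedy by cheapest-per-mg is optimal for a single linear constraint, so the minimum cost is $2.88.

$2.88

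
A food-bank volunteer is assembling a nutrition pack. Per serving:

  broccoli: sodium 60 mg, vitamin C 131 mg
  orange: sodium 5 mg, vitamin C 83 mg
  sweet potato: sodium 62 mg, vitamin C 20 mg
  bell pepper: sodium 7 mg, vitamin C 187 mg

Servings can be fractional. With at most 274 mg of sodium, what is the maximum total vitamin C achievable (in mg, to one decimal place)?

Vitamin C per mg sodium: bell pepper 26.71, orange 16.6, broccoli 2.183, sweet potato 0.3226.
With no serving limits, spend the whole sodium allowance on bell pepper: 274 mg / 7 mg × 187 mg = 7319.7 mg.

7319.7 mg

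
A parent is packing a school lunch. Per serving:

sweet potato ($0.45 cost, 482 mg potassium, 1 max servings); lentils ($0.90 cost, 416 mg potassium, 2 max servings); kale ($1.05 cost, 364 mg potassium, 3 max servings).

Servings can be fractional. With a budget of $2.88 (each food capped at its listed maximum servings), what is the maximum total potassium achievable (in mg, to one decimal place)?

Potassium per dollar: sweet potato 1071, lentils 462.2, kale 346.7.
Take 1 serving of sweet potato: spends $0.45, +482.0 mg potassium (running total 482.0 mg).
Take 2 servings of lentils: spends $1.80, +832.0 mg potassium (running total 1314.0 mg).
Take 0.6 servings of kale: spends $0.63, +218.4 mg potassium (running total 1532.4 mg).
Filling greedily by potassium-per-dollar is optimal for one linear limit, giving 1532.4 mg.

1532.4 mg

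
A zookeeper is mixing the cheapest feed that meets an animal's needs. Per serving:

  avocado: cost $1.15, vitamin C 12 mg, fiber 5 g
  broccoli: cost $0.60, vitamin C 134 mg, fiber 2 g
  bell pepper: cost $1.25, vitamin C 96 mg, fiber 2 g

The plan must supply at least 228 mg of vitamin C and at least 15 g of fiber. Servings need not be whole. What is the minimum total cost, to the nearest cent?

avocado only: max(228/12, 15/5) = 19 servings → $21.85.
broccoli only: max(228/134, 15/2) = 7.5 servings → $4.50.
bell pepper only: max(228/96, 15/2) = 7.5 servings → $9.38.
avocado + broccoli with both tight: 2.406 servings and 1.486 servings → $3.66.
avocado + bell pepper with both tight: 2.158 servings and 2.105 servings → $5.11.
broccoli + bell pepper: the both-tight solution has a negative serving — not a feasible corner.
Cheapest feasible corner: $3.66.

$3.66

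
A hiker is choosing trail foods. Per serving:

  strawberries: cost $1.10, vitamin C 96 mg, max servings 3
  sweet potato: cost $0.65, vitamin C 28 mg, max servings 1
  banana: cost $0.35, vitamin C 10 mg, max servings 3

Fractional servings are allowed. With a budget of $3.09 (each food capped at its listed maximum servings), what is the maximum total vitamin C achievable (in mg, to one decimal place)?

269.7 mg

Vitamin C per dollar: strawberries 87.27, sweet potato 43.08, banana 28.57.
Take 2.809 servings of strawberries: spends $3.09, +269.7 mg vitamin C (running total 269.7 mg).
Greedy by best ratio exhausts the cost allowance optimally: 269.7 mg.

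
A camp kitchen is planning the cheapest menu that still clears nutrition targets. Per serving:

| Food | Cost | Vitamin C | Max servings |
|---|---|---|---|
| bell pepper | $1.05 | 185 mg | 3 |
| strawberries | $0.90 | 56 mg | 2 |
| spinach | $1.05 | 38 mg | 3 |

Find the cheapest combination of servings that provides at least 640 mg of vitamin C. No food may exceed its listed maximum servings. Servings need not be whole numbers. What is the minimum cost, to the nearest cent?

Cost per mg of vitamin C: bell pepper $0.0057, strawberries $0.0161, spinach $0.0276.
Take 3 servings of bell pepper: +555.0 mg vitamin C for $3.15 (total $3.15, still need 85.0 mg).
Take 1.518 servings of strawberries: +85.0 mg vitamin C for $1.37 (total $4.52, still need 0.0 mg).
Filling from the cheapest source first is optimal under one linear minimum: $4.52.

$4.52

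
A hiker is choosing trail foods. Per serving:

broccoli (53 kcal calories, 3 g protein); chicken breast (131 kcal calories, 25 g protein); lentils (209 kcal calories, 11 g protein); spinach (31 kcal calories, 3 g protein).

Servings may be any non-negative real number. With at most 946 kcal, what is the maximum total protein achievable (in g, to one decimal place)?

Protein per kcal: chicken breast 0.1908, spinach 0.09677, broccoli 0.0566, lentils 0.05263.
With no serving limits, spend the whole calories allowance on chicken breast: 946 kcal / 131 kcal × 25 g = 180.5 g.

180.5 g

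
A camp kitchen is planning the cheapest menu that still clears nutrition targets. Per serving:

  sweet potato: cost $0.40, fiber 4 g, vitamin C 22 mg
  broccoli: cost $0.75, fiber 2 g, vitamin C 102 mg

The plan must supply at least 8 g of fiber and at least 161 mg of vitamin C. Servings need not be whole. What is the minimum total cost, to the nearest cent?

$1.51

For a min-cost LP with two ≥-constraints, a basic feasible solution has at most two positive variables.
sweet potato only: max(8/4, 161/22) = 7.318 servings → $2.93.
broccoli only: max(8/2, 161/102) = 4 servings → $3.00.
sweet potato + broccoli with both tight: 1.357 servings and 1.286 servings → $1.51.
The minimum over all feasible corners is $1.51.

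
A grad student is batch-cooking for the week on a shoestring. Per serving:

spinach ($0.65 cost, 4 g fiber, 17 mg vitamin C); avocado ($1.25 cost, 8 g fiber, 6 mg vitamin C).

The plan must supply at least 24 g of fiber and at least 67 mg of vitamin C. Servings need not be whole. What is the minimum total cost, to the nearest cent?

An LP optimum is at a vertex; with two nutrient constraints at most two foods are used. Check each candidate.
spinach only: max(24/4, 67/17) = 6 servings → $3.90.
avocado only: max(24/8, 67/6) = 11.17 servings → $13.96.
spinach + avocado with both tight: 3.5 servings and 1.25 servings → $3.84.
So the least-cost plan costs $3.84.

$3.84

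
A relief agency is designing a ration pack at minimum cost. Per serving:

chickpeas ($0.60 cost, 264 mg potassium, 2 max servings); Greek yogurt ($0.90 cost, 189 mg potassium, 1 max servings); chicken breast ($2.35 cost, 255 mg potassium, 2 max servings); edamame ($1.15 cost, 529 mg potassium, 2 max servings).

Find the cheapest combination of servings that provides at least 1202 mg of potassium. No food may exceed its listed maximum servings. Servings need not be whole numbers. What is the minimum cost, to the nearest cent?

Cost per mg of potassium: edamame $0.0022, chickpeas $0.0023, Greek yogurt $0.0048, chicken breast $0.0092.
Take 2 servings of edamame: +1058.0 mg potassium for $2.30 (total $2.30, still need 144.0 mg).
Take 0.5455 servings of chickpeas: +144.0 mg potassium for $0.33 (total $2.63, still need 0.0 mg).
Greedy by cheapest-per-mg is optimal for a single linear constraint, so the minimum cost is $2.63.

$2.63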